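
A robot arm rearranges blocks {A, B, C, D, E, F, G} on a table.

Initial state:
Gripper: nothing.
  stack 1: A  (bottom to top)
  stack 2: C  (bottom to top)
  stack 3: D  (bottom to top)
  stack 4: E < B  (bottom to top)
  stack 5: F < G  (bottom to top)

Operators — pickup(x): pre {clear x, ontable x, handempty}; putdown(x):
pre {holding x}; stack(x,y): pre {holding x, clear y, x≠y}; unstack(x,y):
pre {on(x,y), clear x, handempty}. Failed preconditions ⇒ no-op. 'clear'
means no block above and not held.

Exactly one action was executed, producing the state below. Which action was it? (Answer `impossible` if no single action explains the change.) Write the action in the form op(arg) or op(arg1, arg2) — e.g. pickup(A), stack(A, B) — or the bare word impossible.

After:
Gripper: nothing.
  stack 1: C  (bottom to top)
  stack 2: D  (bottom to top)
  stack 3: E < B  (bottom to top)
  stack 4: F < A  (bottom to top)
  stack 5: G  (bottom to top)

impossible

target: towers=[C; D; E/B; F/A; G] holding=-
     unstack(B, E) → towers=[A; C; D; E; F/G] holding=B
     unstack(G, F) → towers=[A; C; D; E/B; F] holding=G
         pickup(D) → towers=[A; C; E/B; F/G] holding=D
         pickup(A) → towers=[C; D; E/B; F/G] holding=A
         pickup(C) → towers=[A; D; E/B; F/G] holding=C
none of the 5 applicable actions match → impossible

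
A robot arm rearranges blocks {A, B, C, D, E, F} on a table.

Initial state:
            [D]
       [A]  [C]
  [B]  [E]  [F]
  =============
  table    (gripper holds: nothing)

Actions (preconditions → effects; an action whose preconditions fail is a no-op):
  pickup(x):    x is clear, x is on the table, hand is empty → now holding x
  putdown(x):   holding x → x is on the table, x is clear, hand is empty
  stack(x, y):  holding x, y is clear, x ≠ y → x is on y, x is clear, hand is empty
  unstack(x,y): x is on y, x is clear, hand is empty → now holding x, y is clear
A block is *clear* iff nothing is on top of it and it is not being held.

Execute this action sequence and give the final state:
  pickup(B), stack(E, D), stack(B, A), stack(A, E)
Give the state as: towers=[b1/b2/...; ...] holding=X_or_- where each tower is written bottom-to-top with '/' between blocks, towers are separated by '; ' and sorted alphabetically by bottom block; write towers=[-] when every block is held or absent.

towers=[E/A/B; F/C/D] holding=-

step 1 (pickup(B)): towers=[E/A; F/C/D] holding=B
step 2 (stack(E, D)) [no-op]: towers=[E/A; F/C/D] holding=B
step 3 (stack(B, A)): towers=[E/A/B; F/C/D] holding=-
step 4 (stack(A, E)) [no-op]: towers=[E/A/B; F/C/D] holding=-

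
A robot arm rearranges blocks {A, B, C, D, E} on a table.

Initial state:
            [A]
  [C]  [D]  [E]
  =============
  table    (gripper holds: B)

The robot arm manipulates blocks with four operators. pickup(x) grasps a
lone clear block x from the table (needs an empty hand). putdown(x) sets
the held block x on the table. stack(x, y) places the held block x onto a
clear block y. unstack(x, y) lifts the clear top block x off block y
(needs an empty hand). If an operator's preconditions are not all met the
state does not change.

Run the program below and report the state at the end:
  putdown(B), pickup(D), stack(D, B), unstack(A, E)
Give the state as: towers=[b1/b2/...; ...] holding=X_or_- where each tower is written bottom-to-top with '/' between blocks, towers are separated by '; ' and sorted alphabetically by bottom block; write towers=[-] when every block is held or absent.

towers=[B/D; C; E] holding=A

step 1 (putdown(B)): towers=[B; C; D; E/A] holding=-
step 2 (pickup(D)): towers=[B; C; E/A] holding=D
step 3 (stack(D, B)): towers=[B/D; C; E/A] holding=-
step 4 (unstack(A, E)): towers=[B/D; C; E] holding=A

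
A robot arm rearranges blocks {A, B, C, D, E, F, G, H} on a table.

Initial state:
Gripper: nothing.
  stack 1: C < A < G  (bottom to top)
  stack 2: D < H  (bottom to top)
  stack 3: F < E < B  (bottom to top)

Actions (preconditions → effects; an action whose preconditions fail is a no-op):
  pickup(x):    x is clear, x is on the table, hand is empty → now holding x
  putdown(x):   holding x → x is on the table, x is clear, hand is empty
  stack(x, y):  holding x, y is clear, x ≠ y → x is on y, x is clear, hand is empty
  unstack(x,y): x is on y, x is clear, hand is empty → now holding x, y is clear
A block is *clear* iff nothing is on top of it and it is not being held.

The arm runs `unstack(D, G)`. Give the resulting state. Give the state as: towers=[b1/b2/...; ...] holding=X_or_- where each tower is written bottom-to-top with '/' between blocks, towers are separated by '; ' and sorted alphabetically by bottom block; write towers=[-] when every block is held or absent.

before: towers=[C/A/G; D/H; F/E/B] holding=-
pre[unstack(D, G)]: on(D,G) no, clear(D) no, handempty yes
on(D,G), clear(D) unmet → unstack(D, G) is a no-op
after:  towers=[C/A/G; D/H; F/E/B] holding=-

towers=[C/A/G; D/H; F/E/B] holding=-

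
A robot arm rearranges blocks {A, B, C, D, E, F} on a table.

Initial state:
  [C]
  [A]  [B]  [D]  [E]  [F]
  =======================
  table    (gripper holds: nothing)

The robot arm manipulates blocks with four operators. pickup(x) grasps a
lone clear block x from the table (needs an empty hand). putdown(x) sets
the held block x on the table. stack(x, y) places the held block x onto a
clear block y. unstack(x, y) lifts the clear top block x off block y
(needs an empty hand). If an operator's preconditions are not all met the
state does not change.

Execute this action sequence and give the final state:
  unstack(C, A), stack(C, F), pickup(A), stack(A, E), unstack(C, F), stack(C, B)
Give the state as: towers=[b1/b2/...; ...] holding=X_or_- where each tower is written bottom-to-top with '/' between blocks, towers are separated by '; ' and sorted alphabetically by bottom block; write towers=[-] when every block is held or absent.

towers=[B/C; D; E/A; F] holding=-

step 1 (unstack(C, A)): towers=[A; B; D; E; F] holding=C
step 2 (stack(C, F)): towers=[A; B; D; E; F/C] holding=-
step 3 (pickup(A)): towers=[B; D; E; F/C] holding=A
step 4 (stack(A, E)): towers=[B; D; E/A; F/C] holding=-
step 5 (unstack(C, F)): towers=[B; D; E/A; F] holding=C
step 6 (stack(C, B)): towers=[B/C; D; E/A; F] holding=-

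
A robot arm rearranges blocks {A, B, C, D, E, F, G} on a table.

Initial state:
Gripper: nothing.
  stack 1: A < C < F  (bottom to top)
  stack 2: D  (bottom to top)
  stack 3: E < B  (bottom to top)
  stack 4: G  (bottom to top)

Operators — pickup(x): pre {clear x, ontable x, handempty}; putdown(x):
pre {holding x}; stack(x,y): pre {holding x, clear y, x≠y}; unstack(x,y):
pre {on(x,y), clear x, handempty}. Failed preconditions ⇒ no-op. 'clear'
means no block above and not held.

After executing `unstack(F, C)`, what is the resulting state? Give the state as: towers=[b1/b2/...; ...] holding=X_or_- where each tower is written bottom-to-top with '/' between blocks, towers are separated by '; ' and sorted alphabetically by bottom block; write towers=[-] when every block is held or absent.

before: towers=[A/C/F; D; E/B; G] holding=-
pre[unstack(F, C)]: on(F,C) yes, clear(F) yes, handempty yes
all met → apply unstack(F, C)
after:  towers=[A/C; D; E/B; G] holding=F

towers=[A/C; D; E/B; G] holding=F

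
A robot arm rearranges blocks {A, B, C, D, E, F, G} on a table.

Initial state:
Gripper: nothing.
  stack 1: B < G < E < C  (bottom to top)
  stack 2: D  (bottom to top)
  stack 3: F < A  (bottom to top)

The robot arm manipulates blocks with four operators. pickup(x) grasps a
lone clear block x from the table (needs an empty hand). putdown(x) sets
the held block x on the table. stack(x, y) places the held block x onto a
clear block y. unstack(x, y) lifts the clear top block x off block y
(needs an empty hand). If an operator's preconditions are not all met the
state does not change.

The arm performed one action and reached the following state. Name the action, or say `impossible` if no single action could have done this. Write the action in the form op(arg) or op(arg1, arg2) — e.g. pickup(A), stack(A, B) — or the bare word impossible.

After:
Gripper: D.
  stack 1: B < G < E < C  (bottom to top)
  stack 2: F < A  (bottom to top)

target: towers=[B/G/E/C; F/A] holding=D
         pickup(D) → towers=[B/G/E/C; F/A] holding=D  ← match
     unstack(A, F) → towers=[B/G/E/C; D; F] holding=A
     unstack(C, E) → towers=[B/G/E; D; F/A] holding=C

pickup(D)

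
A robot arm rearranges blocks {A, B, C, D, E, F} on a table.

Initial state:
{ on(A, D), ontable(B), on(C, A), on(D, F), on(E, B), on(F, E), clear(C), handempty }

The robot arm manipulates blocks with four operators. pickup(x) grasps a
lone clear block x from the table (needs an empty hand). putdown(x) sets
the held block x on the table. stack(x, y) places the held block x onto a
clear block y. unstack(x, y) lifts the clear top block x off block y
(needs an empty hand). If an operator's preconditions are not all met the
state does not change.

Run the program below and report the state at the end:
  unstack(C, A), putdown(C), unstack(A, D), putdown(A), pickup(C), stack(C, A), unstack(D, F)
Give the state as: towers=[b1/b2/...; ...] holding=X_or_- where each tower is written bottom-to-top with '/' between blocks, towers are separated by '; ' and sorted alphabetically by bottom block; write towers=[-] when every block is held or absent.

step 1 (unstack(C, A)): towers=[B/E/F/D/A] holding=C
step 2 (putdown(C)): towers=[B/E/F/D/A; C] holding=-
step 3 (unstack(A, D)): towers=[B/E/F/D; C] holding=A
step 4 (putdown(A)): towers=[A; B/E/F/D; C] holding=-
step 5 (pickup(C)): towers=[A; B/E/F/D] holding=C
step 6 (stack(C, A)): towers=[A/C; B/E/F/D] holding=-
step 7 (unstack(D, F)): towers=[A/C; B/E/F] holding=D

towers=[A/C; B/E/F] holding=D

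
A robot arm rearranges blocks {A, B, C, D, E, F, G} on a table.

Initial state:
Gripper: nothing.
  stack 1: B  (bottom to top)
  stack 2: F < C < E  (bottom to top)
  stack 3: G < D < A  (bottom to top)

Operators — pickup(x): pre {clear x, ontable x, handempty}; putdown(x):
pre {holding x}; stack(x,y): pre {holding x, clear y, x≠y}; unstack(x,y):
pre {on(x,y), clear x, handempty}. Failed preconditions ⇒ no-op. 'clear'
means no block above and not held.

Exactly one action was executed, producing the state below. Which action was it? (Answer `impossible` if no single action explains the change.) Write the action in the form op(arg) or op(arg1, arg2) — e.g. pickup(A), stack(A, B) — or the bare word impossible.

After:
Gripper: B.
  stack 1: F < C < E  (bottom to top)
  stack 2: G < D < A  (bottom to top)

pickup(B)

target: towers=[F/C/E; G/D/A] holding=B
         pickup(B) → towers=[F/C/E; G/D/A] holding=B  ← match
     unstack(A, D) → towers=[B; F/C/E; G/D] holding=A
     unstack(E, C) → towers=[B; F/C; G/D/A] holding=E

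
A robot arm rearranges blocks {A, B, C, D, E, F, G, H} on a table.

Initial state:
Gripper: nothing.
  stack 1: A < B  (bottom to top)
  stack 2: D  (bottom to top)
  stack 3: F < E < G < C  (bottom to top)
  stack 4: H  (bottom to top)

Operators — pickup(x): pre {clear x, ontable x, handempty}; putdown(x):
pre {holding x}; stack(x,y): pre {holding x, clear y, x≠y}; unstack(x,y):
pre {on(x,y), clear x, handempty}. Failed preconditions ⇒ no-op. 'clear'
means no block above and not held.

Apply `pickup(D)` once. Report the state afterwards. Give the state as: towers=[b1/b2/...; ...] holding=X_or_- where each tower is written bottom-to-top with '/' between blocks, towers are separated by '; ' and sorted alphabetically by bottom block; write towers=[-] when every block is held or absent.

towers=[A/B; F/E/G/C; H] holding=D

before: towers=[A/B; D; F/E/G/C; H] holding=-
pre[pickup(D)]: clear(D) ok, ontable(D) ok, handempty ok
all met → apply pickup(D)
after:  towers=[A/B; F/E/G/C; H] holding=D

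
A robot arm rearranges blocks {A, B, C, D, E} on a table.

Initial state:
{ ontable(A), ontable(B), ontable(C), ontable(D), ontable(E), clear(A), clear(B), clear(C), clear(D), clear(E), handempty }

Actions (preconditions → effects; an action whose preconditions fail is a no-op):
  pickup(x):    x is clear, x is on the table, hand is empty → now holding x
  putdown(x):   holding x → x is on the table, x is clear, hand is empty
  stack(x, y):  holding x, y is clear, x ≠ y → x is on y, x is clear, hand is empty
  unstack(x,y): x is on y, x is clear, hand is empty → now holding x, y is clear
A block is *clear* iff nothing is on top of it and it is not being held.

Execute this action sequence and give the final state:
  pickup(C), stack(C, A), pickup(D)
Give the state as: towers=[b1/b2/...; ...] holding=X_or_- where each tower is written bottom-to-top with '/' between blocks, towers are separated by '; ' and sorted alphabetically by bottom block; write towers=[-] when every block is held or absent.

step 1 (pickup(C)): towers=[A; B; D; E] holding=C
step 2 (stack(C, A)): towers=[A/C; B; D; E] holding=-
step 3 (pickup(D)): towers=[A/C; B; E] holding=D

towers=[A/C; B; E] holding=D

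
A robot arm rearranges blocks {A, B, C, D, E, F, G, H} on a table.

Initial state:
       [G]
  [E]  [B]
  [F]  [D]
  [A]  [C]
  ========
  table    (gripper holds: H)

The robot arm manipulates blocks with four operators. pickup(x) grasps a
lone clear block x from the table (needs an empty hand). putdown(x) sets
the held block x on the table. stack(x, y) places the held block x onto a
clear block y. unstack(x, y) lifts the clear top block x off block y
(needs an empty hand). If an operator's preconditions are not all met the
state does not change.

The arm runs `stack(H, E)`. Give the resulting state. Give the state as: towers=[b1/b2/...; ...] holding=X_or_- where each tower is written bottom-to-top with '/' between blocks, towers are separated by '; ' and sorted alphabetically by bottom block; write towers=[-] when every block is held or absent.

towers=[A/F/E/H; C/D/B/G] holding=-

before: towers=[A/F/E; C/D/B/G] holding=H
pre[stack(H, E)]: holding(H) ✓, clear(E) ✓, H≠E ✓
all met → apply stack(H, E)
after:  towers=[A/F/E/H; C/D/B/G] holding=-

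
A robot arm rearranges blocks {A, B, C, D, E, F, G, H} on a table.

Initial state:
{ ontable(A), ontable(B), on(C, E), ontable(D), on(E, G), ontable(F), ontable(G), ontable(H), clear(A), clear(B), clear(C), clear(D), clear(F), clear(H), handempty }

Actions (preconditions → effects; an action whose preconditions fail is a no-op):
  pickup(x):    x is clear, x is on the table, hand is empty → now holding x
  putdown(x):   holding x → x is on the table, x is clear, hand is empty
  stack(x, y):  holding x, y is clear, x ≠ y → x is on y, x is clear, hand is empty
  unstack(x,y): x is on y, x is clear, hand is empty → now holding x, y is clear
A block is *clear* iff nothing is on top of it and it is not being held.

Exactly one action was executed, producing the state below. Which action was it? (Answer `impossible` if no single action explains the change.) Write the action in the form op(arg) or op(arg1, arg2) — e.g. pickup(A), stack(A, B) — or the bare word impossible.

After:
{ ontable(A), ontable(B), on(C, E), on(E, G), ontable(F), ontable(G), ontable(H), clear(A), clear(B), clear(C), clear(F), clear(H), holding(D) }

pickup(D)

target: towers=[A; B; F; G/E/C; H] holding=D
         pickup(A) → towers=[B; D; F; G/E/C; H] holding=A
         pickup(H) → towers=[A; B; D; F; G/E/C] holding=H
         pickup(B) → towers=[A; D; F; G/E/C; H] holding=B
         pickup(F) → towers=[A; B; D; G/E/C; H] holding=F
         pickup(D) → towers=[A; B; F; G/E/C; H] holding=D  ← match
     unstack(C, E) → towers=[A; B; D; F; G/E; H] holding=C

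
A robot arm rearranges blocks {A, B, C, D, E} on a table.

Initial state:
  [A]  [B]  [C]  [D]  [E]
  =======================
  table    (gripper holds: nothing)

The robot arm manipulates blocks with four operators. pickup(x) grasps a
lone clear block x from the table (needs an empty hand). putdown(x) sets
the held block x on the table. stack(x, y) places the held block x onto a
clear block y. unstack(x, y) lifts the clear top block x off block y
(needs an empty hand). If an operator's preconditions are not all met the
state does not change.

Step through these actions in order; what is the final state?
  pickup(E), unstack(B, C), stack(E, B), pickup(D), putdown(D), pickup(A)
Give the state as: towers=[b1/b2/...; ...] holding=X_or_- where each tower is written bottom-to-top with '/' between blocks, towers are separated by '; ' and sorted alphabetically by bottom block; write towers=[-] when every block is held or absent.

step 1 (pickup(E)): towers=[A; B; C; D] holding=E
step 2 (unstack(B, C)) [no-op]: towers=[A; B; C; D] holding=E
step 3 (stack(E, B)): towers=[A; B/E; C; D] holding=-
step 4 (pickup(D)): towers=[A; B/E; C] holding=D
step 5 (putdown(D)): towers=[A; B/E; C; D] holding=-
step 6 (pickup(A)): towers=[B/E; C; D] holding=A

towers=[B/E; C; D] holding=A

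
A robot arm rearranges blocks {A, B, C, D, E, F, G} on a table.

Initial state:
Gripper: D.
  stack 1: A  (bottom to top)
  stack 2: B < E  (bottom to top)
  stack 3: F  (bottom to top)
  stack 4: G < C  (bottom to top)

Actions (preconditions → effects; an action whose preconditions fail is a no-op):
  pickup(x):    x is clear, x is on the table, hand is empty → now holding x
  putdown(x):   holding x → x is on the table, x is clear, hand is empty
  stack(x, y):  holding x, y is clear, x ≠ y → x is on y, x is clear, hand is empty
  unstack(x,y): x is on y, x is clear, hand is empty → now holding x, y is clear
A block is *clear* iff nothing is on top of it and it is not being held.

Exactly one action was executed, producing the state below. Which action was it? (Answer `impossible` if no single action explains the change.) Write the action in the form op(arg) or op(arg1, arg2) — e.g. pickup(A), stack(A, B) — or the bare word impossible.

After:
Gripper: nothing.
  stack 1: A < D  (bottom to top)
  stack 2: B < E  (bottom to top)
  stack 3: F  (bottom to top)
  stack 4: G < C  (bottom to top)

stack(D, A)

target: towers=[A/D; B/E; F; G/C] holding=-
        putdown(D) → towers=[A; B/E; D; F; G/C] holding=-
       stack(D, F) → towers=[A; B/E; F/D; G/C] holding=-
       stack(D, A) → towers=[A/D; B/E; F; G/C] holding=-  ← match
       stack(D, E) → towers=[A; B/E/D; F; G/C] holding=-
       stack(D, C) → towers=[A; B/E; F; G/C/D] holding=-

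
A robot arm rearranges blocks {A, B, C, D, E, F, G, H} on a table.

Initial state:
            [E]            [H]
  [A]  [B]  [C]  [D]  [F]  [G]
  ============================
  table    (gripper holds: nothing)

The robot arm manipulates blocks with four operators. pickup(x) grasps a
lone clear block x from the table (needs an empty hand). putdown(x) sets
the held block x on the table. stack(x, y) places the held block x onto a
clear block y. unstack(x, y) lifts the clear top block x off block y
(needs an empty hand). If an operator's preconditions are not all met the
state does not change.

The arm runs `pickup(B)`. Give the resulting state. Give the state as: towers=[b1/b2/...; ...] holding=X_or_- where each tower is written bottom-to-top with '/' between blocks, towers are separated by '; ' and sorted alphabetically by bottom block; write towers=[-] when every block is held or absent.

before: towers=[A; B; C/E; D; F; G/H] holding=-
pre[pickup(B)]: clear(B) ok, ontable(B) ok, handempty ok
all met → apply pickup(B)
after:  towers=[A; C/E; D; F; G/H] holding=B

towers=[A; C/E; D; F; G/H] holding=B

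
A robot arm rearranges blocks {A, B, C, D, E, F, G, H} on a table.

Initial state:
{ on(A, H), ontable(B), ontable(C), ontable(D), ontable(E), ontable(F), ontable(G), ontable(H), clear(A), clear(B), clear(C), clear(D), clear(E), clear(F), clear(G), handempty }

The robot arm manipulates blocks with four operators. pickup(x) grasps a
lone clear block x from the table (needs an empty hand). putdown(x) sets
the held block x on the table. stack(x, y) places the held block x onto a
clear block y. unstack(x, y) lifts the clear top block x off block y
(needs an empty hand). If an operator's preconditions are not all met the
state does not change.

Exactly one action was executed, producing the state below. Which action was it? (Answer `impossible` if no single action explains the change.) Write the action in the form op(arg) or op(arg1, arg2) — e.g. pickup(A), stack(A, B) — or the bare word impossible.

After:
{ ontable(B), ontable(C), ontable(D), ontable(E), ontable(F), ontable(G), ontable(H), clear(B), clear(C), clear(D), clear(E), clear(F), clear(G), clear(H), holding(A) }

unstack(A, H)

target: towers=[B; C; D; E; F; G; H] holding=A
         pickup(G) → towers=[B; C; D; E; F; H/A] holding=G
     unstack(A, H) → towers=[B; C; D; E; F; G; H] holding=A  ← match
         pickup(E) → towers=[B; C; D; F; G; H/A] holding=E
         pickup(B) → towers=[C; D; E; F; G; H/A] holding=B
         pickup(F) → towers=[B; C; D; E; G; H/A] holding=F
         pickup(D) → towers=[B; C; E; F; G; H/A] holding=D
         pickup(C) → towers=[B; D; E; F; G; H/A] holding=C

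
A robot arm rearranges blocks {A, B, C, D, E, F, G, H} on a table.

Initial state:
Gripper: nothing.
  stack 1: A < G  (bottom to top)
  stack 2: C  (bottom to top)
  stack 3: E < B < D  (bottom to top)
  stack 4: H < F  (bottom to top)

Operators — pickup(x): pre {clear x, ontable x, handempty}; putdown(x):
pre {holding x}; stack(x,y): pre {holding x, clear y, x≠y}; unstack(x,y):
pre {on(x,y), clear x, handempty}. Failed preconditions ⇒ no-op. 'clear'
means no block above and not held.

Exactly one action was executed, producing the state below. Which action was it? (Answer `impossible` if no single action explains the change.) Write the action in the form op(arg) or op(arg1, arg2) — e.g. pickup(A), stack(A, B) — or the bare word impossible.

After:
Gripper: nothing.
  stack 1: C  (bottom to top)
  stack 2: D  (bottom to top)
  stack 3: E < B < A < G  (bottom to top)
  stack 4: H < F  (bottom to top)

target: towers=[C; D; E/B/A/G; H/F] holding=-
     unstack(G, A) → towers=[A; C; E/B/D; H/F] holding=G
     unstack(F, H) → towers=[A/G; C; E/B/D; H] holding=F
     unstack(D, B) → towers=[A/G; C; E/B; H/F] holding=D
         pickup(C) → towers=[A/G; E/B/D; H/F] holding=C
none of the 4 applicable actions match → impossible

impossible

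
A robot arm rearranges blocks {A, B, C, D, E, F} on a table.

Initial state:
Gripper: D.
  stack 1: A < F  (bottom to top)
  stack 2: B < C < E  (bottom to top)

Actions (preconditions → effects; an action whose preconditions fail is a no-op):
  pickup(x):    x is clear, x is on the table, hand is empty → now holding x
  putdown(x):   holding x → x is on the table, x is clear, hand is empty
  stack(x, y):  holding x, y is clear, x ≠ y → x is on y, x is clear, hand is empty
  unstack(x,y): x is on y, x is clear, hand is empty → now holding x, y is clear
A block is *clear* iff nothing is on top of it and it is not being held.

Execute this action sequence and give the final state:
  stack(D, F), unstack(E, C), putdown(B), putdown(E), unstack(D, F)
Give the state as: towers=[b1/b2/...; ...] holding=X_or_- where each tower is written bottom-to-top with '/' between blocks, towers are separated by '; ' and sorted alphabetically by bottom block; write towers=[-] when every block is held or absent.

towers=[A/F; B/C; E] holding=D

step 1 (stack(D, F)): towers=[A/F/D; B/C/E] holding=-
step 2 (unstack(E, C)): towers=[A/F/D; B/C] holding=E
step 3 (putdown(B)) [no-op]: towers=[A/F/D; B/C] holding=E
step 4 (putdown(E)): towers=[A/F/D; B/C; E] holding=-
step 5 (unstack(D, F)): towers=[A/F; B/C; E] holding=D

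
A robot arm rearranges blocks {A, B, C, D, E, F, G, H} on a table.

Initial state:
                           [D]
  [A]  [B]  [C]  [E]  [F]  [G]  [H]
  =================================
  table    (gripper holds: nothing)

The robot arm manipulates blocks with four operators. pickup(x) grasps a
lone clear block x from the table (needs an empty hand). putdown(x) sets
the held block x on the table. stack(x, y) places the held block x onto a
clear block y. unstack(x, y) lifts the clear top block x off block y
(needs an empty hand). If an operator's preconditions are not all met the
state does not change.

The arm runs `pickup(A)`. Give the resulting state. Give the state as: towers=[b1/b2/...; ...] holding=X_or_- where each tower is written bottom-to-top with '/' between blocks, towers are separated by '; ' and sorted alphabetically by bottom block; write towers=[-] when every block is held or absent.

towers=[B; C; E; F; G/D; H] holding=A

before: towers=[A; B; C; E; F; G/D; H] holding=-
pre[pickup(A)]: clear(A) ok, ontable(A) ok, handempty ok
all met → apply pickup(A)
after:  towers=[B; C; E; F; G/D; H] holding=A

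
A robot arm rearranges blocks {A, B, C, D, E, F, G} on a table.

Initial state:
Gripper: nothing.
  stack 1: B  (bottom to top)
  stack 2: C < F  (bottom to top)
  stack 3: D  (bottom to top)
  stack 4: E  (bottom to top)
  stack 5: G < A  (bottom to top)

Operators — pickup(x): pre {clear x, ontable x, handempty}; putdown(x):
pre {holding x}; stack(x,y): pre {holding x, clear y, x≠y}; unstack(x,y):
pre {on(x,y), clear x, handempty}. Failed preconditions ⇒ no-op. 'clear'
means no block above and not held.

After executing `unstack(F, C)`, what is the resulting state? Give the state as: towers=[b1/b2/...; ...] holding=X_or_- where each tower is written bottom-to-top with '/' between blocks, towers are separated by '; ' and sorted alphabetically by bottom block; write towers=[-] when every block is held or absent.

before: towers=[B; C/F; D; E; G/A] holding=-
pre[unstack(F, C)]: on(F,C) yes, clear(F) yes, handempty yes
all met → apply unstack(F, C)
after:  towers=[B; C; D; E; G/A] holding=F

towers=[B; C; D; E; G/A] holding=F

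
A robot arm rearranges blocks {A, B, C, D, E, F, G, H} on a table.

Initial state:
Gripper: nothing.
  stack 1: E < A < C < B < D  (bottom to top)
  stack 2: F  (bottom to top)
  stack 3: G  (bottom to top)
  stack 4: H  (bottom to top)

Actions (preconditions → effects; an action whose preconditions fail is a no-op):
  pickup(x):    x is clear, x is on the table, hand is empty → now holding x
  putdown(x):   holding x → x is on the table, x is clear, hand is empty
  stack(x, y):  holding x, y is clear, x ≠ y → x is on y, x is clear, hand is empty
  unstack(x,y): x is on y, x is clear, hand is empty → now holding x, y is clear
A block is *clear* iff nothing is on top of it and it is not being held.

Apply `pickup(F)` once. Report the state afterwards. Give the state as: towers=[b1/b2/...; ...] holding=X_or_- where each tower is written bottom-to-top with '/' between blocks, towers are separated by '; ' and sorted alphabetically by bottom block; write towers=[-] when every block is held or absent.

towers=[E/A/C/B/D; G; H] holding=F

before: towers=[E/A/C/B/D; F; G; H] holding=-
pre[pickup(F)]: clear(F) yes, ontable(F) yes, handempty yes
all met → apply pickup(F)
after:  towers=[E/A/C/B/D; G; H] holding=F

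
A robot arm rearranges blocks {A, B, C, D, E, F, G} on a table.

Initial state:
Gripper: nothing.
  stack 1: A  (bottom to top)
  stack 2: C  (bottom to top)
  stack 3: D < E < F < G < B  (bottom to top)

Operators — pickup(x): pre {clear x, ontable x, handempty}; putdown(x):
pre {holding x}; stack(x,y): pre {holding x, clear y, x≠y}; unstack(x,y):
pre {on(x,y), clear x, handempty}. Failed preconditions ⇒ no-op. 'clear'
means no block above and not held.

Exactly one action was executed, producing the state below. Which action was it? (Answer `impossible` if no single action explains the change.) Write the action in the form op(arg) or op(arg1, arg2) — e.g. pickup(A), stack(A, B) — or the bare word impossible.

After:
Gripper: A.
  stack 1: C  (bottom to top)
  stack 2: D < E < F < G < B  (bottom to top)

target: towers=[C; D/E/F/G/B] holding=A
     unstack(B, G) → towers=[A; C; D/E/F/G] holding=B
         pickup(A) → towers=[C; D/E/F/G/B] holding=A  ← match
         pickup(C) → towers=[A; D/E/F/G/B] holding=C

pickup(A)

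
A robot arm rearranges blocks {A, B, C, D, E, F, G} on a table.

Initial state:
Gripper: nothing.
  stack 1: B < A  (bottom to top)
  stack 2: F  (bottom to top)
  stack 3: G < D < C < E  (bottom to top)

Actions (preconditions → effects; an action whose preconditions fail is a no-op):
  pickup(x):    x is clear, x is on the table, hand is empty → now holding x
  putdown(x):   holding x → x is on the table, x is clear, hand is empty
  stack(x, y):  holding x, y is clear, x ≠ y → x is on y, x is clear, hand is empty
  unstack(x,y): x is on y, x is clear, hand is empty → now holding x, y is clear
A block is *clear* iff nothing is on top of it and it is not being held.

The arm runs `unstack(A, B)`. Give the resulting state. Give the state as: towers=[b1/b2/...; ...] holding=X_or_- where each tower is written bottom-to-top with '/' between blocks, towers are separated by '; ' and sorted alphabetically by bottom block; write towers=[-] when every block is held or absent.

before: towers=[B/A; F; G/D/C/E] holding=-
pre[unstack(A, B)]: on(A,B) ok, clear(A) ok, handempty ok
all met → apply unstack(A, B)
after:  towers=[B; F; G/D/C/E] holding=A

towers=[B; F; G/D/C/E] holding=A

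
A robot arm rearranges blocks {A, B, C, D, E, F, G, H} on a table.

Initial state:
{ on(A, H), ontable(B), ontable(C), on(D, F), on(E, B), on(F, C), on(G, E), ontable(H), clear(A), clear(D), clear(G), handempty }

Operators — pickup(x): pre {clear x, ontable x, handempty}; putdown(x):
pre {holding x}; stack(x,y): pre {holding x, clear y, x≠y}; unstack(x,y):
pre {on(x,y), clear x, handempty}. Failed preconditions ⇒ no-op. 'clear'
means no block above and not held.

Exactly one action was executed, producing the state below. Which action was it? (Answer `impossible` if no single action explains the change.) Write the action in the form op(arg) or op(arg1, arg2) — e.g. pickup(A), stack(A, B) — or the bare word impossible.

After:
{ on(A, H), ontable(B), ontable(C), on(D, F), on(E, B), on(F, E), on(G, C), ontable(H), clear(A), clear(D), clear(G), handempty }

impossible

target: towers=[B/E/F/D; C/G; H/A] holding=-
     unstack(G, E) → towers=[B/E; C/F/D; H/A] holding=G
     unstack(A, H) → towers=[B/E/G; C/F/D; H] holding=A
     unstack(D, F) → towers=[B/E/G; C/F; H/A] holding=D
none of the 3 applicable actions match → impossible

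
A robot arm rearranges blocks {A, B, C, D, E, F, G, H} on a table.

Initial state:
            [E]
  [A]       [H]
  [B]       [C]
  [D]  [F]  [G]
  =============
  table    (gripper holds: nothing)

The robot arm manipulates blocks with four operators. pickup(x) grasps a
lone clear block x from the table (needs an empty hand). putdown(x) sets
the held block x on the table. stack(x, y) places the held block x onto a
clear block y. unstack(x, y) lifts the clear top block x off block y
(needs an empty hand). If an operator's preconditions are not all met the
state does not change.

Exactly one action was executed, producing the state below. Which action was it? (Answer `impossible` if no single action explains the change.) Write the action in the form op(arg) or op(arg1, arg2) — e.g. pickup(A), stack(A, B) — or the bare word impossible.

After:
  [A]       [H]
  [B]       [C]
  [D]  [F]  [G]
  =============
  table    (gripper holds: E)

target: towers=[D/B/A; F; G/C/H] holding=E
     unstack(A, B) → towers=[D/B; F; G/C/H/E] holding=A
     unstack(E, H) → towers=[D/B/A; F; G/C/H] holding=E  ← match
         pickup(F) → towers=[D/B/A; G/C/H/E] holding=F

unstack(E, H)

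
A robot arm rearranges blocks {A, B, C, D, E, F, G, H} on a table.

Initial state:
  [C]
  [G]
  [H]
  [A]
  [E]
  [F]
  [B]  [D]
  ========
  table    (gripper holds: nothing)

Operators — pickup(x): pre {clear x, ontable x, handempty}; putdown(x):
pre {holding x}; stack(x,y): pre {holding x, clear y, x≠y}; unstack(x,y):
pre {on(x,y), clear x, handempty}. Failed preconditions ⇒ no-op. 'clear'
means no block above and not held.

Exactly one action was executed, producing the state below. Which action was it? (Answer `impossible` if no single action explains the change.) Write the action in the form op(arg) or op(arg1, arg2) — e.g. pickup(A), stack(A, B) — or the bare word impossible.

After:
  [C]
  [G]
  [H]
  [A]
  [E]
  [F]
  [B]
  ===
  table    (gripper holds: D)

target: towers=[B/F/E/A/H/G/C] holding=D
         pickup(D) → towers=[B/F/E/A/H/G/C] holding=D  ← match
     unstack(C, G) → towers=[B/F/E/A/H/G; D] holding=C

pickup(D)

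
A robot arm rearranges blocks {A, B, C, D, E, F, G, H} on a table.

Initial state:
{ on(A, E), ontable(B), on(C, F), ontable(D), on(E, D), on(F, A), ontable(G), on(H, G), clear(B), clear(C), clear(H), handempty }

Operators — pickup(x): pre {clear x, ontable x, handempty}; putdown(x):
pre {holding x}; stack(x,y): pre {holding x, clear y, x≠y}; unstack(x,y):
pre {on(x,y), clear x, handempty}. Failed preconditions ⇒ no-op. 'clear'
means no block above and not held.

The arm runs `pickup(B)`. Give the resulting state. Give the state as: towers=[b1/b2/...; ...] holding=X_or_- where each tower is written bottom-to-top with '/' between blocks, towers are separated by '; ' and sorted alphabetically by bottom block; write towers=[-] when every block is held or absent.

towers=[D/E/A/F/C; G/H] holding=B

before: towers=[B; D/E/A/F/C; G/H] holding=-
pre[pickup(B)]: clear(B) ok, ontable(B) ok, handempty ok
all met → apply pickup(B)
after:  towers=[D/E/A/F/C; G/H] holding=B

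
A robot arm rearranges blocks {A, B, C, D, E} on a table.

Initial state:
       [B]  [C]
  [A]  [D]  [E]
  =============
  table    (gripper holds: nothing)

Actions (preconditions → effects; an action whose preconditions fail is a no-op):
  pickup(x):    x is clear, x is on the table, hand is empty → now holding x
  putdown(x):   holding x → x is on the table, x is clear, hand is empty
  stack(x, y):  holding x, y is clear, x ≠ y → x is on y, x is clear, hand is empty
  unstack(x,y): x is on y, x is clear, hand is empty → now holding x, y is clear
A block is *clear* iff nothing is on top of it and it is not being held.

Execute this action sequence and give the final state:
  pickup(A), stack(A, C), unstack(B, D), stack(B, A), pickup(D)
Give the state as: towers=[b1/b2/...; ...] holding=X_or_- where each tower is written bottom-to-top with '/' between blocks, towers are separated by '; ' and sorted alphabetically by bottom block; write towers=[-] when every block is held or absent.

towers=[E/C/A/B] holding=D

step 1 (pickup(A)): towers=[D/B; E/C] holding=A
step 2 (stack(A, C)): towers=[D/B; E/C/A] holding=-
step 3 (unstack(B, D)): towers=[D; E/C/A] holding=B
step 4 (stack(B, A)): towers=[D; E/C/A/B] holding=-
step 5 (pickup(D)): towers=[E/C/A/B] holding=D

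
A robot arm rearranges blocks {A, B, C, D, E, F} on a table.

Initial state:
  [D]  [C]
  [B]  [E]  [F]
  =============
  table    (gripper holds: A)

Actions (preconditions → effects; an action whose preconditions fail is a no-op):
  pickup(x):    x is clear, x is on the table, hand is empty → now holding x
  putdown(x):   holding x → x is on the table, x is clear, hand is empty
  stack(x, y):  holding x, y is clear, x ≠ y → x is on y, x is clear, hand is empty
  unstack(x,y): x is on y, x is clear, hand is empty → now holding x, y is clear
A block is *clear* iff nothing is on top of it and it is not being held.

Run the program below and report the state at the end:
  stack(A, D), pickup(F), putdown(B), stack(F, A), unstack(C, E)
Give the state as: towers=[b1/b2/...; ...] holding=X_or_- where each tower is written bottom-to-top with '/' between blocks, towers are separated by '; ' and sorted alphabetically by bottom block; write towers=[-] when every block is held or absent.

step 1 (stack(A, D)): towers=[B/D/A; E/C; F] holding=-
step 2 (pickup(F)): towers=[B/D/A; E/C] holding=F
step 3 (putdown(B)) [no-op]: towers=[B/D/A; E/C] holding=F
step 4 (stack(F, A)): towers=[B/D/A/F; E/C] holding=-
step 5 (unstack(C, E)): towers=[B/D/A/F; E] holding=C

towers=[B/D/A/F; E] holding=C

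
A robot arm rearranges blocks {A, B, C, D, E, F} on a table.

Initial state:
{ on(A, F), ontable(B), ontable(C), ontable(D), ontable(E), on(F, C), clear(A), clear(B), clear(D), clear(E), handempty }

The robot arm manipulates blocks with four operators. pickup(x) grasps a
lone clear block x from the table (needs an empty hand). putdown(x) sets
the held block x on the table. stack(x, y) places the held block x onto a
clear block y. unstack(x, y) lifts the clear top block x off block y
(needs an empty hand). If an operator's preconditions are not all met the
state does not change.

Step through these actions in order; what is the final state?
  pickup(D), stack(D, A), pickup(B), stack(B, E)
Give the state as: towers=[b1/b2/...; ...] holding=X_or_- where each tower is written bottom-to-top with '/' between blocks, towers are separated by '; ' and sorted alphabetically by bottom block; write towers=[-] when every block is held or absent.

step 1 (pickup(D)): towers=[B; C/F/A; E] holding=D
step 2 (stack(D, A)): towers=[B; C/F/A/D; E] holding=-
step 3 (pickup(B)): towers=[C/F/A/D; E] holding=B
step 4 (stack(B, E)): towers=[C/F/A/D; E/B] holding=-

towers=[C/F/A/D; E/B] holding=-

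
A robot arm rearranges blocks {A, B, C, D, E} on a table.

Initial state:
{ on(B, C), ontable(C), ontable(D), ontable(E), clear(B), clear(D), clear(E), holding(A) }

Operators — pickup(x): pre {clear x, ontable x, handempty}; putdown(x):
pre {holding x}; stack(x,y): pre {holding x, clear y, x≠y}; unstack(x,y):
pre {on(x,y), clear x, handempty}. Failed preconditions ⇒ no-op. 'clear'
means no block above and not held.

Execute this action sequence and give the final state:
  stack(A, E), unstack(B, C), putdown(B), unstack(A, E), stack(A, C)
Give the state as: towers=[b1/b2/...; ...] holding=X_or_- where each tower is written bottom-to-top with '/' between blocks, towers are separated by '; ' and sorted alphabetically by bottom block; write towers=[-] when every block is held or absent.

step 1 (stack(A, E)): towers=[C/B; D; E/A] holding=-
step 2 (unstack(B, C)): towers=[C; D; E/A] holding=B
step 3 (putdown(B)): towers=[B; C; D; E/A] holding=-
step 4 (unstack(A, E)): towers=[B; C; D; E] holding=A
step 5 (stack(A, C)): towers=[B; C/A; D; E] holding=-

towers=[B; C/A; D; E] holding=-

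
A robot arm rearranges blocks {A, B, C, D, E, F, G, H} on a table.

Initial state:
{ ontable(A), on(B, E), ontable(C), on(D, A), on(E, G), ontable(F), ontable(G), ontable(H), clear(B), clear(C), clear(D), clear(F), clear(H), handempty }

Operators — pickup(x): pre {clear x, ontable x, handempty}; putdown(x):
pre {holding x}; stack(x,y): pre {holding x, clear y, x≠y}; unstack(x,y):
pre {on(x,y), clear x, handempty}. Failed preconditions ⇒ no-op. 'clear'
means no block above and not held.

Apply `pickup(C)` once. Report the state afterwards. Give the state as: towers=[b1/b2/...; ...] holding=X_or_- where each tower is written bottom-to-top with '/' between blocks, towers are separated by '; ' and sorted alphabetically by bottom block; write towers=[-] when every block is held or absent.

before: towers=[A/D; C; F; G/E/B; H] holding=-
pre[pickup(C)]: clear(C) yes, ontable(C) yes, handempty yes
all met → apply pickup(C)
after:  towers=[A/D; F; G/E/B; H] holding=C

towers=[A/D; F; G/E/B; H] holding=C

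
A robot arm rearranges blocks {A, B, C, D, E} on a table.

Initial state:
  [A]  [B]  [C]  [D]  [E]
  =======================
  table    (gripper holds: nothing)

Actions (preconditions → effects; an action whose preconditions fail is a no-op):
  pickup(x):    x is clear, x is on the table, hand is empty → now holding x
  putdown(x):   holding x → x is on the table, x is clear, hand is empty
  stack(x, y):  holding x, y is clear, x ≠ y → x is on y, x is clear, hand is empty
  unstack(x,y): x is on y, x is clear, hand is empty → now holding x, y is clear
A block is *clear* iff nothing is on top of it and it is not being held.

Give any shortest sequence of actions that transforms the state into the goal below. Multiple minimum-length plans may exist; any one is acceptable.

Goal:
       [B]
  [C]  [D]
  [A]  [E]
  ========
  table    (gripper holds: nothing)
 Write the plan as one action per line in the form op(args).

pickup(D)
stack(D, E)
pickup(B)
stack(B, D)
pickup(C)
stack(C, A)

step 1 (pickup(D)): towers=[A; B; C; E] holding=D
step 2 (stack(D, E)): towers=[A; B; C; E/D] holding=-
step 3 (pickup(B)): towers=[A; C; E/D] holding=B
step 4 (stack(B, D)): towers=[A; C; E/D/B] holding=-
step 5 (pickup(C)): towers=[A; E/D/B] holding=C
step 6 (stack(C, A)): towers=[A/C; E/D/B] holding=-
goal check: towers=[A/C; E/D/B] holding=- — reached (length 6, optimal by BFS)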